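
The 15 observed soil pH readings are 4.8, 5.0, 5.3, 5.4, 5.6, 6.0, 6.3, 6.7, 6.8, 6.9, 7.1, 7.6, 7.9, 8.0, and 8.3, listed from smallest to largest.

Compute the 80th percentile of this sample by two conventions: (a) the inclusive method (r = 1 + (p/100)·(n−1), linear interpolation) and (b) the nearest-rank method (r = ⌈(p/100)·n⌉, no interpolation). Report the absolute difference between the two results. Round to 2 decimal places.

0.06

n = 15.
(a) r = 12.2; between ranks 12 (7.6) and 13 (7.9): 7.66.
(b) the nearest-rank method: rank 12 → 7.6.
|7.66 − 7.6| = 0.06.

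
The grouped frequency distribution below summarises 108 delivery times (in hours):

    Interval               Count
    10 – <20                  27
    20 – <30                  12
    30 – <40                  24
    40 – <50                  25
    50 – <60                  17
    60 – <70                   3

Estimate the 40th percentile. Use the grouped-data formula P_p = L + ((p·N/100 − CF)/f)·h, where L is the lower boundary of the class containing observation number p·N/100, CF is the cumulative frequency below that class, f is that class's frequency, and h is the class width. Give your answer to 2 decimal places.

N = 108; target position k = 40/100 · 108 = 43.2.
Cumulative frequencies: 27, 39, 63, 88, 105, 108.
Observation 43.2 falls in the class 30 – <40.
L = 30, CF = 39, f = 24, h = 10.
P40 = 30 + ((43.2 − 39)/24)·10 = 30 + 1.75 = 31.75.

31.75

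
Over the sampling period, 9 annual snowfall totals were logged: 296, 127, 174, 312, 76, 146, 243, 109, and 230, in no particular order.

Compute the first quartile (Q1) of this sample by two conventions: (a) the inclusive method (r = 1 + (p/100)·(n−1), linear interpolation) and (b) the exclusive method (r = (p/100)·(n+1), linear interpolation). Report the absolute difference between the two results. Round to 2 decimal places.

Sorted: 76, 109, 127, 146, 174, 230, 243, 296, 312.
n = 9.
(a) r = 3 → value at rank 3 = 127.
(b) r = 2.5; between ranks 2 (109) and 3 (127): 118.
|127 − 118| = 9.

9.00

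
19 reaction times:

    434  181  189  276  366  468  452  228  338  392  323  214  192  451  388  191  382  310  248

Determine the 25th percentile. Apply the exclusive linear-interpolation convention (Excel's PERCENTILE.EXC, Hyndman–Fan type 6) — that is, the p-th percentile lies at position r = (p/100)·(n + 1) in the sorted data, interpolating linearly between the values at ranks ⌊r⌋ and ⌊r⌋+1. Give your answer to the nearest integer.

Sorted: 181, 189, 191, 192, 214, 228, 248, 276, 310, 323, 338, 366, 382, 388, 392, 434, 451, 452, 468.
n = 19.
r = (25/100)·(19 + 1) = 5.
r is an integer, so P25 is the value at rank 5: 214.

214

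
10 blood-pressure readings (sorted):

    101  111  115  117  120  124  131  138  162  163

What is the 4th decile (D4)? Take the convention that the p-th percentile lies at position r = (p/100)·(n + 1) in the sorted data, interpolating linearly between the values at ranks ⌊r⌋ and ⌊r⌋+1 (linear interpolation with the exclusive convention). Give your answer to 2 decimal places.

n = 10.
r = (40/100)·(10 + 1) = 4.4.
Rank 4 is 117 and rank 5 is 120.
Interpolate: 117 + 0.4·(120 − 117) = 117 + 0.4·3 = 118.2.

118.20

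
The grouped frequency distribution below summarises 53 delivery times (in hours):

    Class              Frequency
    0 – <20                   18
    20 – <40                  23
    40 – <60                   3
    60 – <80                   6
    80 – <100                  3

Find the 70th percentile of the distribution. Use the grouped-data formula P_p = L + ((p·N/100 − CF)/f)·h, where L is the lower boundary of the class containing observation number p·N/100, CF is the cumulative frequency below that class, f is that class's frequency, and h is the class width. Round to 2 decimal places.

36.61

N = 53; target position k = 70/100 · 53 = 37.1.
Cumulative frequencies: 18, 41, 44, 50, 53.
Observation 37.1 falls in the class 20 – <40.
L = 20, CF = 18, f = 23, h = 20.
P70 = 20 + ((37.1 − 18)/23)·20 = 20 + 16.6087 = 36.6087.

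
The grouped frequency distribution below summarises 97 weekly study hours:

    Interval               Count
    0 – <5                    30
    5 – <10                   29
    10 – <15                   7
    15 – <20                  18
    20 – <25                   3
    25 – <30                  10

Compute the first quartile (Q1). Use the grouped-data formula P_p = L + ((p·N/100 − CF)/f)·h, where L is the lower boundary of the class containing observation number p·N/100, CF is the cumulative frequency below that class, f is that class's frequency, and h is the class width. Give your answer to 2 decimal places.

4.04

N = 97; target position k = 25/100 · 97 = 24.25.
Cumulative frequencies: 30, 59, 66, 84, 87, 97.
Observation 24.25 falls in the class 0 – <5.
L = 0, CF = 0, f = 30, h = 5.
P25 = 0 + ((24.25 − 0)/30)·5 = 0 + 4.04167 = 4.04167.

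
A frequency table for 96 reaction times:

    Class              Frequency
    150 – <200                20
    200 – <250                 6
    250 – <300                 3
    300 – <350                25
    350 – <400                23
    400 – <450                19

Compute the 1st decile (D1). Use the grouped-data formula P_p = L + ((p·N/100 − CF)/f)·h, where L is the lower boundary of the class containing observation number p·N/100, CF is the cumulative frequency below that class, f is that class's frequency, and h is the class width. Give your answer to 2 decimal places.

N = 96; target position k = 10/100 · 96 = 9.6.
Cumulative frequencies: 20, 26, 29, 54, 77, 96.
Observation 9.6 falls in the class 150 – <200.
L = 150, CF = 0, f = 20, h = 50.
P10 = 150 + ((9.6 − 0)/20)·50 = 150 + 24 = 174.

174.00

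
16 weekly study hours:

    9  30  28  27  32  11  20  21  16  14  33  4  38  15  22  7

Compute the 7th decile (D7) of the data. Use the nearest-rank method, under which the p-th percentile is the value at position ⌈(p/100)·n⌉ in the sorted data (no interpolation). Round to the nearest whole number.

Sorted: 4, 7, 9, 11, 14, 15, 16, 20, 21, 22, 27, 28, 30, 32, 33, 38.
n = 16.
Position = ⌈70/100 · 16⌉ = ⌈11.2⌉ = 12.
The value at rank 12 is 28.

28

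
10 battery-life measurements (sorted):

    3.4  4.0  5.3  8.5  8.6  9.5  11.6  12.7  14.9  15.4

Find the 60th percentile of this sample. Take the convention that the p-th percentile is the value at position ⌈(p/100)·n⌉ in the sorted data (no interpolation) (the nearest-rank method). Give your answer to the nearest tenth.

n = 10.
Position = ⌈60/100 · 10⌉ = ⌈6⌉ = 6.
The value at rank 6 is 9.5.

9.5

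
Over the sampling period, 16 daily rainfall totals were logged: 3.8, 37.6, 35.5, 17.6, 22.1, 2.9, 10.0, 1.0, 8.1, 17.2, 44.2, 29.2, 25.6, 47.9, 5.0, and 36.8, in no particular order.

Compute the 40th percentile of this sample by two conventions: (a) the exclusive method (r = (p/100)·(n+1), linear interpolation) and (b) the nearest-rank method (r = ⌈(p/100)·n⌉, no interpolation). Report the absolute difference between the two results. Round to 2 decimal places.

Sorted: 1.0, 2.9, 3.8, 5.0, 8.1, 10.0, 17.2, 17.6, 22.1, 25.6, 29.2, 35.5, 36.8, 37.6, 44.2, 47.9.
n = 16.
(a) r = 6.8; between ranks 6 (10.0) and 7 (17.2): 15.76.
(b) the nearest-rank method: rank 7 → 17.2.
|15.76 − 17.2| = 1.44.

1.44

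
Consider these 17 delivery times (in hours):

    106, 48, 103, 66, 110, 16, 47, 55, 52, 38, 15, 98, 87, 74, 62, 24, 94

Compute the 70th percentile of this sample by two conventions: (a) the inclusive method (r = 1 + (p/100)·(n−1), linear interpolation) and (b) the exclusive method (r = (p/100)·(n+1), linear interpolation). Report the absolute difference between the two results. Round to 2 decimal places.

Sorted: 15, 16, 24, 38, 47, 48, 52, 55, 62, 66, 74, 87, 94, 98, 103, 106, 110.
n = 17.
(a) r = 12.2; between ranks 12 (87) and 13 (94): 88.4.
(b) r = 12.6; between ranks 12 (87) and 13 (94): 91.2.
|88.4 − 91.2| = 2.8.

2.80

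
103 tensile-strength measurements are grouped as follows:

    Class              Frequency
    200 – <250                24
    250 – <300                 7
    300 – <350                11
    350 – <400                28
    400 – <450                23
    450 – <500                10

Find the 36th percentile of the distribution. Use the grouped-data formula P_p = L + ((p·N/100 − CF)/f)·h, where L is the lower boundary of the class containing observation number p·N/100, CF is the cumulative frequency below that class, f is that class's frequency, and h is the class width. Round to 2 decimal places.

N = 103; target position k = 36/100 · 103 = 37.08.
Cumulative frequencies: 24, 31, 42, 70, 93, 103.
Observation 37.08 falls in the class 300 – <350.
L = 300, CF = 31, f = 11, h = 50.
P36 = 300 + ((37.08 − 31)/11)·50 = 300 + 27.6364 = 327.636.

327.64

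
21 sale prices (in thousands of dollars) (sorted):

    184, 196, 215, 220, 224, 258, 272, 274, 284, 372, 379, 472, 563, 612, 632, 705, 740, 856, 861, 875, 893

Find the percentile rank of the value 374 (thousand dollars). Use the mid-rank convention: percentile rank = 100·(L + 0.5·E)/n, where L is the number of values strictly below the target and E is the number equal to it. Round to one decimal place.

Count below 374: L = 10; count equal: E = 0; n = 21.
Percentile rank = 100·(10 + 0.5·0)/21 = 100·10/21 = 47.62.

47.6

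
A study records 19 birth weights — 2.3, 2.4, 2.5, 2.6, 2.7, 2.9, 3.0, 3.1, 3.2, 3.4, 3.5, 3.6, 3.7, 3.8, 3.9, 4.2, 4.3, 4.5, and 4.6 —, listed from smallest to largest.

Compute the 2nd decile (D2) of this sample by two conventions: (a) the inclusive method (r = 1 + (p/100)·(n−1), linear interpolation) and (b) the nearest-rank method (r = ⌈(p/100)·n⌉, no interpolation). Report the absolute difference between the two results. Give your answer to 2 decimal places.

0.06

n = 19.
(a) r = 4.6; between ranks 4 (2.6) and 5 (2.7): 2.66.
(b) the nearest-rank method: rank 4 → 2.6.
|2.66 − 2.6| = 0.06.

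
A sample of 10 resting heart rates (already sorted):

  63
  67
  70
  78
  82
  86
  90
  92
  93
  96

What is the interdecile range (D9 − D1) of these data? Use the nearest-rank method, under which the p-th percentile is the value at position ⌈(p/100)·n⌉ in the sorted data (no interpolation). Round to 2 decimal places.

30.00

n = 10.
P10: rank ⌈10/100·10⌉ = 1 → 63.
P90: rank ⌈90/100·10⌉ = 9 → 93.
Difference: 93 − 63 = 30.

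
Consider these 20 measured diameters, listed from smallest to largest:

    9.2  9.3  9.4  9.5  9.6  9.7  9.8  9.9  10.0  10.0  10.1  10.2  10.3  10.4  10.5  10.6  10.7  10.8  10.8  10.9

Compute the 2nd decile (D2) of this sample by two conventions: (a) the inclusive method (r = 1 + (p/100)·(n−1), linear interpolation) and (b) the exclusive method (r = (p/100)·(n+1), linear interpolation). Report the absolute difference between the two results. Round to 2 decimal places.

0.06

n = 20.
(a) r = 4.8; between ranks 4 (9.5) and 5 (9.6): 9.58.
(b) r = 4.2; between ranks 4 (9.5) and 5 (9.6): 9.52.
|9.58 − 9.52| = 0.06.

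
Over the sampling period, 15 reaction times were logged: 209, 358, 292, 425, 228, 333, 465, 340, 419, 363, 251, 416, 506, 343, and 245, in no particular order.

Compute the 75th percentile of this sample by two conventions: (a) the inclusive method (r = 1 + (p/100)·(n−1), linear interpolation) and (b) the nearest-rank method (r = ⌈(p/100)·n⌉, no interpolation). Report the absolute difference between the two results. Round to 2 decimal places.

Sorted: 209, 228, 245, 251, 292, 333, 340, 343, 358, 363, 416, 419, 425, 465, 506.
n = 15.
(a) r = 11.5; between ranks 11 (416) and 12 (419): 417.5.
(b) the nearest-rank method: rank 12 → 419.
|417.5 − 419| = 1.5.

1.50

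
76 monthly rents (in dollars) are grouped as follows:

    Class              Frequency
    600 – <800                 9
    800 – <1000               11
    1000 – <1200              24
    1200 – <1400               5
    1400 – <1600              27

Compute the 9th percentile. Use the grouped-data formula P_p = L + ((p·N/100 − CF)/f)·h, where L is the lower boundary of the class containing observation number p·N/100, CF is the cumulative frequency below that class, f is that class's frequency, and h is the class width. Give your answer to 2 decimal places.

752.00

N = 76; target position k = 9/100 · 76 = 6.84.
Cumulative frequencies: 9, 20, 44, 49, 76.
Observation 6.84 falls in the class 600 – <800.
L = 600, CF = 0, f = 9, h = 200.
P9 = 600 + ((6.84 − 0)/9)·200 = 600 + 152 = 752.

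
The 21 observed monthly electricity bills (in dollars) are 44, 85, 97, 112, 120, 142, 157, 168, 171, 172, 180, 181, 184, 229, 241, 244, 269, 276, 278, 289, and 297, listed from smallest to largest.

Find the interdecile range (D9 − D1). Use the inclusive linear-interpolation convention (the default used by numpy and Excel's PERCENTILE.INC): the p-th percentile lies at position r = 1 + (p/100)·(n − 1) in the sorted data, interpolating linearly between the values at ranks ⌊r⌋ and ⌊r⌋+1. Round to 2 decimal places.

n = 21.
P10: r = 3 (integer) → 97.
P90: r = 19 (integer) → 278.
Difference: 278 − 97 = 181.

181.00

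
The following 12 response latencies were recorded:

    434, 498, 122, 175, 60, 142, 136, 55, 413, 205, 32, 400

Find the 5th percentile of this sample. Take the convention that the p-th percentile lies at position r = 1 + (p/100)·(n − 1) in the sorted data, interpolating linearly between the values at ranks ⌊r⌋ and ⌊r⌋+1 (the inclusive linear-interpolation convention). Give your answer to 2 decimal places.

Sorted: 32, 55, 60, 122, 136, 142, 175, 205, 400, 413, 434, 498.
n = 12.
r = 1 + (5/100)·(12 − 1) = 1 + 0.55 = 1.55.
Rank 1 is 32 and rank 2 is 55.
Interpolate: 32 + 0.55·(55 − 32) = 32 + 0.55·23 = 44.65.

44.65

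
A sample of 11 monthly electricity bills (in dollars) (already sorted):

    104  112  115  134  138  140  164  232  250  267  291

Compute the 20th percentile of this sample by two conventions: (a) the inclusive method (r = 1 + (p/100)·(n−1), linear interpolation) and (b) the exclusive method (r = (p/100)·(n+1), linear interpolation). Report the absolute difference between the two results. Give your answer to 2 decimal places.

n = 11.
(a) r = 3 → value at rank 3 = 115.
(b) r = 2.4; between ranks 2 (112) and 3 (115): 113.2.
|115 − 113.2| = 1.8.

1.80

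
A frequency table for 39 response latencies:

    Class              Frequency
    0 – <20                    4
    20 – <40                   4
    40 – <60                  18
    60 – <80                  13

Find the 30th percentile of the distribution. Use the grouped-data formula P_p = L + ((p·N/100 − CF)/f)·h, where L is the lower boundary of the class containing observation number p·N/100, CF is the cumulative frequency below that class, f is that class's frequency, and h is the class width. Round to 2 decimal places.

44.11

N = 39; target position k = 30/100 · 39 = 11.7.
Cumulative frequencies: 4, 8, 26, 39.
Observation 11.7 falls in the class 40 – <60.
L = 40, CF = 8, f = 18, h = 20.
P30 = 40 + ((11.7 − 8)/18)·20 = 40 + 4.11111 = 44.1111.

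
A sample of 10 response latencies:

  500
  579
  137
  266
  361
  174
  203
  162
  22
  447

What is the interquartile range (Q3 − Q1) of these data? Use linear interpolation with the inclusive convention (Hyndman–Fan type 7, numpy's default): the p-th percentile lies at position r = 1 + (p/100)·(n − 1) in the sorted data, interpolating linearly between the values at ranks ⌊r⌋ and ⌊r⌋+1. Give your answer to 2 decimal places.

Sorted: 22, 137, 162, 174, 203, 266, 361, 447, 500, 579.
n = 10.
P25: r = 3.25; ranks 3–4 are 162, 174; interpolating gives 165.
P75: r = 7.75; ranks 7–8 are 361, 447; interpolating gives 425.5.
Difference: 425.5 − 165 = 260.5.

260.50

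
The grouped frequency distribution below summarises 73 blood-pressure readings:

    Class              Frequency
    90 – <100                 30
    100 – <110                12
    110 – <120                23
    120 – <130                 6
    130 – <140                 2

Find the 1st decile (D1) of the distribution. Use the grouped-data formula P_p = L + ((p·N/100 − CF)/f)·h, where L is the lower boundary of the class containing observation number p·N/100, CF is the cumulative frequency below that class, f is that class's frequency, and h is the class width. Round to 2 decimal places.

N = 73; target position k = 10/100 · 73 = 7.3.
Cumulative frequencies: 30, 42, 65, 71, 73.
Observation 7.3 falls in the class 90 – <100.
L = 90, CF = 0, f = 30, h = 10.
P10 = 90 + ((7.3 − 0)/30)·10 = 90 + 2.43333 = 92.4333.

92.43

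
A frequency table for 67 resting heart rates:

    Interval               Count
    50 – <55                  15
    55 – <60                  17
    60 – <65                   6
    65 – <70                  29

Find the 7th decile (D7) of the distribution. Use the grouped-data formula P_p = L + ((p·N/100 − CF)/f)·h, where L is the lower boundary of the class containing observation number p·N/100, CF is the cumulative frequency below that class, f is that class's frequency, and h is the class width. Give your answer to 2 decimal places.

66.53

N = 67; target position k = 70/100 · 67 = 46.9.
Cumulative frequencies: 15, 32, 38, 67.
Observation 46.9 falls in the class 65 – <70.
L = 65, CF = 38, f = 29, h = 5.
P70 = 65 + ((46.9 − 38)/29)·5 = 65 + 1.53448 = 66.5345.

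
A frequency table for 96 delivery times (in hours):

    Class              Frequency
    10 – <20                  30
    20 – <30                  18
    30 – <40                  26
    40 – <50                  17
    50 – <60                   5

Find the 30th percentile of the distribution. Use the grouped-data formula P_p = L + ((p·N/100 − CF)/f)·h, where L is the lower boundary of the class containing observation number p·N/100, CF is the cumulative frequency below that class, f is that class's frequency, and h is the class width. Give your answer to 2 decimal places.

N = 96; target position k = 30/100 · 96 = 28.8.
Cumulative frequencies: 30, 48, 74, 91, 96.
Observation 28.8 falls in the class 10 – <20.
L = 10, CF = 0, f = 30, h = 10.
P30 = 10 + ((28.8 − 0)/30)·10 = 10 + 9.6 = 19.6.

19.60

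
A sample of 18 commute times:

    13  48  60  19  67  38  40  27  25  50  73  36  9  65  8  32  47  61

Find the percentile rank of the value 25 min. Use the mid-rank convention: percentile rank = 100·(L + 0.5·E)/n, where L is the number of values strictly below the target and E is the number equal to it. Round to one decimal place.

25.0

Sorted: 8, 9, 13, 19, 25, 27, 32, 36, 38, 40, 47, 48, 50, 60, 61, 65, 67, 73.
Count below 25: L = 4; count equal: E = 1; n = 18.
Percentile rank = 100·(4 + 0.5·1)/18 = 100·4.5/18 = 25.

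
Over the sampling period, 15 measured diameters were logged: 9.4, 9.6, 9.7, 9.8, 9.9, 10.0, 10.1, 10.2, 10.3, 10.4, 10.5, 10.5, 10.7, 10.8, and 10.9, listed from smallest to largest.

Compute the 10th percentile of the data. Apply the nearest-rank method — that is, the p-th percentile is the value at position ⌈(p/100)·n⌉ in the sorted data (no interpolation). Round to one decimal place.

9.6

n = 15.
Position = ⌈10/100 · 15⌉ = ⌈1.5⌉ = 2.
The value at rank 2 is 9.6.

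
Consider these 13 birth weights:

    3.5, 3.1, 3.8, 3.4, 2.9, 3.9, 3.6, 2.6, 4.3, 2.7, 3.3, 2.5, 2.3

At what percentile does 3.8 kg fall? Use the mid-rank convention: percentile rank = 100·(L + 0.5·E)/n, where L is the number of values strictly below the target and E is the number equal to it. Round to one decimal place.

80.8

Sorted: 2.3, 2.5, 2.6, 2.7, 2.9, 3.1, 3.3, 3.4, 3.5, 3.6, 3.8, 3.9, 4.3.
Count below 3.8: L = 10; count equal: E = 1; n = 13.
Percentile rank = 100·(10 + 0.5·1)/13 = 100·10.5/13 = 80.77.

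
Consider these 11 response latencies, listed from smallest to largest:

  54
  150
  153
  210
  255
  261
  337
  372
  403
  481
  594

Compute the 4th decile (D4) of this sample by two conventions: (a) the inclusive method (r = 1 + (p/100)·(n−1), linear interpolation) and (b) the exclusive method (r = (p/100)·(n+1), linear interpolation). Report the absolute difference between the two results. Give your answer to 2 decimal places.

n = 11.
(a) r = 5 → value at rank 5 = 255.
(b) r = 4.8; between ranks 4 (210) and 5 (255): 246.
|255 − 246| = 9.

9.00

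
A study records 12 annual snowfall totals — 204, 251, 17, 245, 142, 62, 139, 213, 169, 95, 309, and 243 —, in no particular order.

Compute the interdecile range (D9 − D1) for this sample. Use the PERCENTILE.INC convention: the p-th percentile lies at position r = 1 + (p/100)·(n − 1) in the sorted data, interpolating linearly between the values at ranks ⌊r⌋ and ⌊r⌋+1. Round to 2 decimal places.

185.10

Sorted: 17, 62, 95, 139, 142, 169, 204, 213, 243, 245, 251, 309.
n = 12.
P10: r = 2.1; ranks 2–3 are 62, 95; interpolating gives 65.3.
P90: r = 10.9; ranks 10–11 are 245, 251; interpolating gives 250.4.
Difference: 250.4 − 65.3 = 185.1.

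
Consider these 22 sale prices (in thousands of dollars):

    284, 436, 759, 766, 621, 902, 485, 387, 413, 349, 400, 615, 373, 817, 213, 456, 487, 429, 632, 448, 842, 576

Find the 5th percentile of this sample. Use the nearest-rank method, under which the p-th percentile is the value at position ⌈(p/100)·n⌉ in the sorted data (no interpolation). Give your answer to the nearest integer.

Sorted: 213, 284, 349, 373, 387, 400, 413, 429, 436, 448, 456, 485, 487, 576, 615, 621, 632, 759, 766, 817, 842, 902.
n = 22.
Position = ⌈5/100 · 22⌉ = ⌈1.1⌉ = 2.
The value at rank 2 is 284.

284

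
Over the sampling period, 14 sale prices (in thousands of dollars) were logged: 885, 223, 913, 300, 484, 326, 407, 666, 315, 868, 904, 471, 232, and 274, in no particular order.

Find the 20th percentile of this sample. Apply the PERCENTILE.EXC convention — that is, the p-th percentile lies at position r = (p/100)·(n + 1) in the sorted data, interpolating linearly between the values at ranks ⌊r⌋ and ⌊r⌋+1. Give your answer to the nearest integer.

274

Sorted: 223, 232, 274, 300, 315, 326, 407, 471, 484, 666, 868, 885, 904, 913.
n = 14.
r = (20/100)·(14 + 1) = 3.
r is an integer, so P20 is the value at rank 3: 274.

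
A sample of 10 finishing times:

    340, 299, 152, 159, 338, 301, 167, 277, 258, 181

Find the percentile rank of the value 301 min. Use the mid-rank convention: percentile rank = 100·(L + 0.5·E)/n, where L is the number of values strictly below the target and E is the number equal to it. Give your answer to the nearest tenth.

Sorted: 152, 159, 167, 181, 258, 277, 299, 301, 338, 340.
Count below 301: L = 7; count equal: E = 1; n = 10.
Percentile rank = 100·(7 + 0.5·1)/10 = 100·7.5/10 = 75.

75.0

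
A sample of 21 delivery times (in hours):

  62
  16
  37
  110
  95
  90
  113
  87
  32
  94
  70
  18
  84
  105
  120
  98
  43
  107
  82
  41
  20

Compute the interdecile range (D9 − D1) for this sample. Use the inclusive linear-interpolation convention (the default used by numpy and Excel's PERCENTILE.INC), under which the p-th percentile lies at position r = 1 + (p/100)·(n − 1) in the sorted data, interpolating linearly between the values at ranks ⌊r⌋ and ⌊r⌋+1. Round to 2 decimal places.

90.00

Sorted: 16, 18, 20, 32, 37, 41, 43, 62, 70, 82, 84, 87, 90, 94, 95, 98, 105, 107, 110, 113, 120.
n = 21.
P10: r = 3 (integer) → 20.
P90: r = 19 (integer) → 110.
Difference: 110 − 20 = 90.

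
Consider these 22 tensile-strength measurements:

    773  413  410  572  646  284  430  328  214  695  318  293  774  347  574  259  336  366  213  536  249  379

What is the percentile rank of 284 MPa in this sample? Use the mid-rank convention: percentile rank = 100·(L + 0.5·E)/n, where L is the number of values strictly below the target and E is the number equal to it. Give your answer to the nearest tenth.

20.5

Sorted: 213, 214, 249, 259, 284, 293, 318, 328, 336, 347, 366, 379, 410, 413, 430, 536, 572, 574, 646, 695, 773, 774.
Count below 284: L = 4; count equal: E = 1; n = 22.
Percentile rank = 100·(4 + 0.5·1)/22 = 100·4.5/22 = 20.45.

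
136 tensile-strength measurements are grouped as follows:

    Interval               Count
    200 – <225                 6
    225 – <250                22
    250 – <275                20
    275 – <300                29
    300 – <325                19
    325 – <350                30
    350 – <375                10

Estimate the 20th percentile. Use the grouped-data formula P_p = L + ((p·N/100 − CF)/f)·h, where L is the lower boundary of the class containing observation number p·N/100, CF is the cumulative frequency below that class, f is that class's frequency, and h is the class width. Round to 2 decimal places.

249.09

N = 136; target position k = 20/100 · 136 = 27.2.
Cumulative frequencies: 6, 28, 48, 77, 96, 126, 136.
Observation 27.2 falls in the class 225 – <250.
L = 225, CF = 6, f = 22, h = 25.
P20 = 225 + ((27.2 − 6)/22)·25 = 225 + 24.0909 = 249.091.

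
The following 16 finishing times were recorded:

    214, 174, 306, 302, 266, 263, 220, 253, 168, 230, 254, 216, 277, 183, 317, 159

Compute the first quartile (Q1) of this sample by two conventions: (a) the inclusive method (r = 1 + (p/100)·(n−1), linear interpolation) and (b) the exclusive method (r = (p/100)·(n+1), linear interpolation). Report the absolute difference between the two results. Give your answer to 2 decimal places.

15.50

Sorted: 159, 168, 174, 183, 214, 216, 220, 230, 253, 254, 263, 266, 277, 302, 306, 317.
n = 16.
(a) r = 4.75; between ranks 4 (183) and 5 (214): 206.25.
(b) r = 4.25; between ranks 4 (183) and 5 (214): 190.75.
|206.25 − 190.75| = 15.5.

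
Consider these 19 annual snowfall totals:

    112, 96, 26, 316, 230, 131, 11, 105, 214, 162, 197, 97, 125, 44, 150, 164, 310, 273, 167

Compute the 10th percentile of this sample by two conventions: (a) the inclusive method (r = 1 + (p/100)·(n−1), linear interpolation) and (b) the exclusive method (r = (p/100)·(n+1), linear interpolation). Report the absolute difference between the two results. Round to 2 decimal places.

14.40

Sorted: 11, 26, 44, 96, 97, 105, 112, 125, 131, 150, 162, 164, 167, 197, 214, 230, 273, 310, 316.
n = 19.
(a) r = 2.8; between ranks 2 (26) and 3 (44): 40.4.
(b) r = 2 → value at rank 2 = 26.
|40.4 − 26| = 14.4.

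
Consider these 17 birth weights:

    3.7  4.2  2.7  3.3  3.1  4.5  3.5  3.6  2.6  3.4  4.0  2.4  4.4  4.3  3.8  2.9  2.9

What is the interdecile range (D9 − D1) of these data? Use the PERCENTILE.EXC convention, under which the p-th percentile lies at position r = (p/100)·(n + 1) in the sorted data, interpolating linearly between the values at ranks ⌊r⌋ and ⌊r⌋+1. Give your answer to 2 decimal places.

Sorted: 2.4, 2.6, 2.7, 2.9, 2.9, 3.1, 3.3, 3.4, 3.5, 3.6, 3.7, 3.8, 4.0, 4.2, 4.3, 4.4, 4.5.
n = 17.
P10: r = 1.8; ranks 1–2 are 2.4, 2.6; interpolating gives 2.56.
P90: r = 16.2; ranks 16–17 are 4.4, 4.5; interpolating gives 4.42.
Difference: 4.42 − 2.56 = 1.86.

1.86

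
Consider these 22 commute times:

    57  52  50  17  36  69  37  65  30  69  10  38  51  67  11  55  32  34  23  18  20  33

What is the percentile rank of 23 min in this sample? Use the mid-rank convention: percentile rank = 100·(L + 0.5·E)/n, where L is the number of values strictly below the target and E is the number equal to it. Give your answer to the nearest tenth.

25.0

Sorted: 10, 11, 17, 18, 20, 23, 30, 32, 33, 34, 36, 37, 38, 50, 51, 52, 55, 57, 65, 67, 69, 69.
Count below 23: L = 5; count equal: E = 1; n = 22.
Percentile rank = 100·(5 + 0.5·1)/22 = 100·5.5/22 = 25.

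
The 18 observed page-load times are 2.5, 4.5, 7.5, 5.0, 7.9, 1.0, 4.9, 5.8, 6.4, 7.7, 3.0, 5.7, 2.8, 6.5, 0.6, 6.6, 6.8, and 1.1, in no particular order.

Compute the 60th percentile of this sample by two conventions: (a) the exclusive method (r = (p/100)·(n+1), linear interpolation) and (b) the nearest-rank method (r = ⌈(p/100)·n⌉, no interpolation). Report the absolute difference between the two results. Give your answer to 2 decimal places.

0.24

Sorted: 0.6, 1.0, 1.1, 2.5, 2.8, 3.0, 4.5, 4.9, 5.0, 5.7, 5.8, 6.4, 6.5, 6.6, 6.8, 7.5, 7.7, 7.9.
n = 18.
(a) r = 11.4; between ranks 11 (5.8) and 12 (6.4): 6.04.
(b) the nearest-rank method: rank 11 → 5.8.
|6.04 − 5.8| = 0.24.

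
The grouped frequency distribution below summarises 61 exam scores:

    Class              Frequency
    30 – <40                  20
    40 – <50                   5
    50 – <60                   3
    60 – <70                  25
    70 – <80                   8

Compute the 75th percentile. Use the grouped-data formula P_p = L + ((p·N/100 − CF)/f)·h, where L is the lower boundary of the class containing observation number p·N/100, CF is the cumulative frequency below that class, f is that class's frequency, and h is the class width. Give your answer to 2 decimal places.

N = 61; target position k = 75/100 · 61 = 45.75.
Cumulative frequencies: 20, 25, 28, 53, 61.
Observation 45.75 falls in the class 60 – <70.
L = 60, CF = 28, f = 25, h = 10.
P75 = 60 + ((45.75 − 28)/25)·10 = 60 + 7.1 = 67.1.

67.10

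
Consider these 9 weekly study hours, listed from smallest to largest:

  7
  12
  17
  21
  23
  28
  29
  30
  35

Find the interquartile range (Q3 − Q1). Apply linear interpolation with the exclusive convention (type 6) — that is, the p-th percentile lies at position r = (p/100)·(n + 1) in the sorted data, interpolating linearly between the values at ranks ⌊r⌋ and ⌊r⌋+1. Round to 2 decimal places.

15.00

n = 9.
P25: r = 2.5; ranks 2–3 are 12, 17; interpolating gives 14.5.
P75: r = 7.5; ranks 7–8 are 29, 30; interpolating gives 29.5.
Difference: 29.5 − 14.5 = 15.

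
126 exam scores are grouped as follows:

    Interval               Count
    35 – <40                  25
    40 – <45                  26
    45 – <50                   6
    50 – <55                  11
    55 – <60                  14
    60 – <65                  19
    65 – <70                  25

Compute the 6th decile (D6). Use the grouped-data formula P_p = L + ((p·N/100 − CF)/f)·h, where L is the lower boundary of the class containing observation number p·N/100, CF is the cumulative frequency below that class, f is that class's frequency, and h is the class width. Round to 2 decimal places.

N = 126; target position k = 60/100 · 126 = 75.6.
Cumulative frequencies: 25, 51, 57, 68, 82, 101, 126.
Observation 75.6 falls in the class 55 – <60.
L = 55, CF = 68, f = 14, h = 5.
P60 = 55 + ((75.6 − 68)/14)·5 = 55 + 2.71429 = 57.7143.

57.71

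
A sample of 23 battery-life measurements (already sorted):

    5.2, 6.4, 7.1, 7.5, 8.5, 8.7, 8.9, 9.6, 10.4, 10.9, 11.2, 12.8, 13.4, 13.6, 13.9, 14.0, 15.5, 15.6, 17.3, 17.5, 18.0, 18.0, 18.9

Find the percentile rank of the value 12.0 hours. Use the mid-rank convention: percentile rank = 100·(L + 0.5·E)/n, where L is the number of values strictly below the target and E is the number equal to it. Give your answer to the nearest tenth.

Count below 12.0: L = 11; count equal: E = 0; n = 23.
Percentile rank = 100·(11 + 0.5·0)/23 = 100·11/23 = 47.83.

47.8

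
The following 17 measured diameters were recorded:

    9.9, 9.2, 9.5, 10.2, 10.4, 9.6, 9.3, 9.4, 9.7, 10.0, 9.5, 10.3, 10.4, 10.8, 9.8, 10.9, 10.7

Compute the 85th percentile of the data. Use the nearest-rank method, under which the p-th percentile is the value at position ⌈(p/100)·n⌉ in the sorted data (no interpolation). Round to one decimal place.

10.7

Sorted: 9.2, 9.3, 9.4, 9.5, 9.5, 9.6, 9.7, 9.8, 9.9, 10.0, 10.2, 10.3, 10.4, 10.4, 10.7, 10.8, 10.9.
n = 17.
Position = ⌈85/100 · 17⌉ = ⌈14.45⌉ = 15.
The value at rank 15 is 10.7.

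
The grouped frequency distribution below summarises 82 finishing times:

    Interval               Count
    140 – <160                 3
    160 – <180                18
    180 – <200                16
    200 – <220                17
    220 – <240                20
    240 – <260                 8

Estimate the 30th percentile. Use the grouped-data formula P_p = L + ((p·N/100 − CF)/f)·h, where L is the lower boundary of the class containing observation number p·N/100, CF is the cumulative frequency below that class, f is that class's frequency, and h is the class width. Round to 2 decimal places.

N = 82; target position k = 30/100 · 82 = 24.6.
Cumulative frequencies: 3, 21, 37, 54, 74, 82.
Observation 24.6 falls in the class 180 – <200.
L = 180, CF = 21, f = 16, h = 20.
P30 = 180 + ((24.6 − 21)/16)·20 = 180 + 4.5 = 184.5.

184.50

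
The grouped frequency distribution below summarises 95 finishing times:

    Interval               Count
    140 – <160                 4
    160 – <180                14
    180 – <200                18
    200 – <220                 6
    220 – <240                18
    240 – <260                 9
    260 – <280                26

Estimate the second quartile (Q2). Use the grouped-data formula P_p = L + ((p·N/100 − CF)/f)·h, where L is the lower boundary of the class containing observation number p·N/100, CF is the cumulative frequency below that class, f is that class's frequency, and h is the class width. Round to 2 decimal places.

N = 95; target position k = 50/100 · 95 = 47.5.
Cumulative frequencies: 4, 18, 36, 42, 60, 69, 95.
Observation 47.5 falls in the class 220 – <240.
L = 220, CF = 42, f = 18, h = 20.
P50 = 220 + ((47.5 − 42)/18)·20 = 220 + 6.11111 = 226.111.

226.11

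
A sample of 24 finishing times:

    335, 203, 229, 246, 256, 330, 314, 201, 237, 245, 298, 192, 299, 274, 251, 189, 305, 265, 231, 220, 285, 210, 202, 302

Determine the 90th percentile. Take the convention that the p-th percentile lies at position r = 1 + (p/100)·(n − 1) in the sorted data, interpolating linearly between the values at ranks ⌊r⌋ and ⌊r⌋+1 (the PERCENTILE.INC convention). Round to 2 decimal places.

311.30

Sorted: 189, 192, 201, 202, 203, 210, 220, 229, 231, 237, 245, 246, 251, 256, 265, 274, 285, 298, 299, 302, 305, 314, 330, 335.
n = 24.
r = 1 + (90/100)·(24 − 1) = 1 + 20.7 = 21.7.
Rank 21 is 305 and rank 22 is 314.
Interpolate: 305 + 0.7·(314 − 305) = 305 + 0.7·9 = 311.3.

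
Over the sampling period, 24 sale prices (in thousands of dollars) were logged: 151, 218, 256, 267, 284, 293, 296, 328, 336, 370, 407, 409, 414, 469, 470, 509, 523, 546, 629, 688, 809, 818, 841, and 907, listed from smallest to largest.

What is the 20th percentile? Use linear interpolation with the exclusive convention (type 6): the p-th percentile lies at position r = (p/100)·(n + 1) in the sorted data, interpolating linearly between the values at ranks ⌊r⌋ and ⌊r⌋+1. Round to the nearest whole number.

284

n = 24.
r = (20/100)·(24 + 1) = 5.
r is an integer, so P20 is the value at rank 5: 284.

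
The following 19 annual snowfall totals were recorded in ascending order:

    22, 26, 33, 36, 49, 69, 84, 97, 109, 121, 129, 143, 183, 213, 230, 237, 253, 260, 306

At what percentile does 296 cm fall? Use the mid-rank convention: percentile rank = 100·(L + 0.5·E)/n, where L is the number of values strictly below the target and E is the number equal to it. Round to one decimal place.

Count below 296: L = 18; count equal: E = 0; n = 19.
Percentile rank = 100·(18 + 0.5·0)/19 = 100·18/19 = 94.74.

94.7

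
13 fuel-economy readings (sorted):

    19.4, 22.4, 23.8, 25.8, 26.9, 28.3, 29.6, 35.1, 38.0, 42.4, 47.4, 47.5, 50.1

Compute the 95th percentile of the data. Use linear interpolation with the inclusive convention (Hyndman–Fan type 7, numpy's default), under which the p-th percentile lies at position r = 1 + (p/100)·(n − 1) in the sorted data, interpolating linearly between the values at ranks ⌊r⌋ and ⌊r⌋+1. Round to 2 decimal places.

48.54

n = 13.
r = 1 + (95/100)·(13 − 1) = 1 + 11.4 = 12.4.
Rank 12 is 47.5 and rank 13 is 50.1.
Interpolate: 47.5 + 0.4·(50.1 − 47.5) = 47.5 + 0.4·2.6 = 48.54.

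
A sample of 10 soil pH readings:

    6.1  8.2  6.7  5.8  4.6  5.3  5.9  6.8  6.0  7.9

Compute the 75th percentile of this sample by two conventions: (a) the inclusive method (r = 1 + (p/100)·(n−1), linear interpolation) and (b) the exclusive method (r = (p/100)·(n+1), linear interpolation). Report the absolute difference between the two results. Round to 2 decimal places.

Sorted: 4.6, 5.3, 5.8, 5.9, 6.0, 6.1, 6.7, 6.8, 7.9, 8.2.
n = 10.
(a) r = 7.75; between ranks 7 (6.7) and 8 (6.8): 6.775.
(b) r = 8.25; between ranks 8 (6.8) and 9 (7.9): 7.075.
|6.775 − 7.075| = 0.3.

0.30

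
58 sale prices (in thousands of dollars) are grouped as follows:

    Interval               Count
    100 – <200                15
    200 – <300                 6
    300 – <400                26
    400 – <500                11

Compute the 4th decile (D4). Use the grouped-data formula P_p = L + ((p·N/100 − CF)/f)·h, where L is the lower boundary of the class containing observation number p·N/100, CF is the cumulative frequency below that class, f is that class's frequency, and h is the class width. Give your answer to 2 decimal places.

N = 58; target position k = 40/100 · 58 = 23.2.
Cumulative frequencies: 15, 21, 47, 58.
Observation 23.2 falls in the class 300 – <400.
L = 300, CF = 21, f = 26, h = 100.
P40 = 300 + ((23.2 − 21)/26)·100 = 300 + 8.46154 = 308.462.

308.46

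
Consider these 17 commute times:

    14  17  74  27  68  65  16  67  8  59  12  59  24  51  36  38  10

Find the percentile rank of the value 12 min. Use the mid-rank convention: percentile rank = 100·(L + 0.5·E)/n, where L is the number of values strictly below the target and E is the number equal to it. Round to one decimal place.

14.7

Sorted: 8, 10, 12, 14, 16, 17, 24, 27, 36, 38, 51, 59, 59, 65, 67, 68, 74.
Count below 12: L = 2; count equal: E = 1; n = 17.
Percentile rank = 100·(2 + 0.5·1)/17 = 100·2.5/17 = 14.71.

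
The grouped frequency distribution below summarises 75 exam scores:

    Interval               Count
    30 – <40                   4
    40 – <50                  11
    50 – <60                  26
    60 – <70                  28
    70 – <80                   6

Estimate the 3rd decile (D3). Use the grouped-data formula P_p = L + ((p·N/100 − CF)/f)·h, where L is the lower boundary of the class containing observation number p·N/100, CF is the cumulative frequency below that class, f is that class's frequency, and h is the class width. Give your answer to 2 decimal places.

N = 75; target position k = 30/100 · 75 = 22.5.
Cumulative frequencies: 4, 15, 41, 69, 75.
Observation 22.5 falls in the class 50 – <60.
L = 50, CF = 15, f = 26, h = 10.
P30 = 50 + ((22.5 − 15)/26)·10 = 50 + 2.88462 = 52.8846.

52.88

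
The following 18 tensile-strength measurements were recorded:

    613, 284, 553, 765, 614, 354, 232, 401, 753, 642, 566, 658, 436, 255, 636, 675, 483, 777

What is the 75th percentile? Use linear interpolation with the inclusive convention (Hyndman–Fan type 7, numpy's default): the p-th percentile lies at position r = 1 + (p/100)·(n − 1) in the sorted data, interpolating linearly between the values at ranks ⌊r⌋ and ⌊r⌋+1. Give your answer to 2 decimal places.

654.00

Sorted: 232, 255, 284, 354, 401, 436, 483, 553, 566, 613, 614, 636, 642, 658, 675, 753, 765, 777.
n = 18.
r = 1 + (75/100)·(18 − 1) = 1 + 12.75 = 13.75.
Rank 13 is 642 and rank 14 is 658.
Interpolate: 642 + 0.75·(658 − 642) = 642 + 0.75·16 = 654.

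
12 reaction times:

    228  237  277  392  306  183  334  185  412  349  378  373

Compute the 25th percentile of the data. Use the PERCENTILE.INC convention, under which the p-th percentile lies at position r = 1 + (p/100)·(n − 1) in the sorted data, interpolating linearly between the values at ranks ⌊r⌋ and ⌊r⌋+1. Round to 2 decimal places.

234.75

Sorted: 183, 185, 228, 237, 277, 306, 334, 349, 373, 378, 392, 412.
n = 12.
r = 1 + (25/100)·(12 − 1) = 1 + 2.75 = 3.75.
Rank 3 is 228 and rank 4 is 237.
Interpolate: 228 + 0.75·(237 − 228) = 228 + 0.75·9 = 234.75.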